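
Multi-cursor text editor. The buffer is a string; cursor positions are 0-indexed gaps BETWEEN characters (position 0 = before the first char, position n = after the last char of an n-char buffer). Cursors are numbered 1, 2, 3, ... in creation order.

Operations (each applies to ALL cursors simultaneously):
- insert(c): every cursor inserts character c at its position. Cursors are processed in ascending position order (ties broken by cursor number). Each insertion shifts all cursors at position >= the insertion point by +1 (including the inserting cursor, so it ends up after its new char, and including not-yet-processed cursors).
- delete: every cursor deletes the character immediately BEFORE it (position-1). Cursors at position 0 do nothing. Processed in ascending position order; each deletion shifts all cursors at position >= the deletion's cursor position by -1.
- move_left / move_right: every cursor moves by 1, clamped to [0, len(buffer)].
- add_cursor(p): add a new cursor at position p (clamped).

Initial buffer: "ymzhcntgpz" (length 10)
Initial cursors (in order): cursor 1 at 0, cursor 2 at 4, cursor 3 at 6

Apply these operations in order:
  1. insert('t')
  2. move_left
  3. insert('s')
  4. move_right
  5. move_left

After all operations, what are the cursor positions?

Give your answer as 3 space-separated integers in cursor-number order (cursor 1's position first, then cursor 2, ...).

After op 1 (insert('t')): buffer="tymzhtcnttgpz" (len 13), cursors c1@1 c2@6 c3@9, authorship 1....2..3....
After op 2 (move_left): buffer="tymzhtcnttgpz" (len 13), cursors c1@0 c2@5 c3@8, authorship 1....2..3....
After op 3 (insert('s')): buffer="stymzhstcnsttgpz" (len 16), cursors c1@1 c2@7 c3@11, authorship 11....22..33....
After op 4 (move_right): buffer="stymzhstcnsttgpz" (len 16), cursors c1@2 c2@8 c3@12, authorship 11....22..33....
After op 5 (move_left): buffer="stymzhstcnsttgpz" (len 16), cursors c1@1 c2@7 c3@11, authorship 11....22..33....

Answer: 1 7 11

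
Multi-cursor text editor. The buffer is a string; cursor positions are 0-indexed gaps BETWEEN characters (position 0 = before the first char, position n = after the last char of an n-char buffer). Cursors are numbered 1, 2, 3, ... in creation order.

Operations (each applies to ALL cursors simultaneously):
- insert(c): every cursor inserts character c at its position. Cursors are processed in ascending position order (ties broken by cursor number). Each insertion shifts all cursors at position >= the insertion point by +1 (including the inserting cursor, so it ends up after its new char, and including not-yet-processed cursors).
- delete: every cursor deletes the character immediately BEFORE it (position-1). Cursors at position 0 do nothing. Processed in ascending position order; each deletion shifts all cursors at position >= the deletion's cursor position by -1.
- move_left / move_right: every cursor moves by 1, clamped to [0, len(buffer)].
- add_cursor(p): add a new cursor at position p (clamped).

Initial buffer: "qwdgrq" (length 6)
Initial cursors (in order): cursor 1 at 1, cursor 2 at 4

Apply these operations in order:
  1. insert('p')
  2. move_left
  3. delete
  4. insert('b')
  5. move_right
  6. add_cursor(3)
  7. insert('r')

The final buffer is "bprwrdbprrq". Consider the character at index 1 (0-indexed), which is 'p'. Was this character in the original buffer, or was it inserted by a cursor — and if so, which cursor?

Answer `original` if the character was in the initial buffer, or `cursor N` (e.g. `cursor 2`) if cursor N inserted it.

Answer: cursor 1

Derivation:
After op 1 (insert('p')): buffer="qpwdgprq" (len 8), cursors c1@2 c2@6, authorship .1...2..
After op 2 (move_left): buffer="qpwdgprq" (len 8), cursors c1@1 c2@5, authorship .1...2..
After op 3 (delete): buffer="pwdprq" (len 6), cursors c1@0 c2@3, authorship 1..2..
After op 4 (insert('b')): buffer="bpwdbprq" (len 8), cursors c1@1 c2@5, authorship 11..22..
After op 5 (move_right): buffer="bpwdbprq" (len 8), cursors c1@2 c2@6, authorship 11..22..
After op 6 (add_cursor(3)): buffer="bpwdbprq" (len 8), cursors c1@2 c3@3 c2@6, authorship 11..22..
After op 7 (insert('r')): buffer="bprwrdbprrq" (len 11), cursors c1@3 c3@5 c2@9, authorship 111.3.222..
Authorship (.=original, N=cursor N): 1 1 1 . 3 . 2 2 2 . .
Index 1: author = 1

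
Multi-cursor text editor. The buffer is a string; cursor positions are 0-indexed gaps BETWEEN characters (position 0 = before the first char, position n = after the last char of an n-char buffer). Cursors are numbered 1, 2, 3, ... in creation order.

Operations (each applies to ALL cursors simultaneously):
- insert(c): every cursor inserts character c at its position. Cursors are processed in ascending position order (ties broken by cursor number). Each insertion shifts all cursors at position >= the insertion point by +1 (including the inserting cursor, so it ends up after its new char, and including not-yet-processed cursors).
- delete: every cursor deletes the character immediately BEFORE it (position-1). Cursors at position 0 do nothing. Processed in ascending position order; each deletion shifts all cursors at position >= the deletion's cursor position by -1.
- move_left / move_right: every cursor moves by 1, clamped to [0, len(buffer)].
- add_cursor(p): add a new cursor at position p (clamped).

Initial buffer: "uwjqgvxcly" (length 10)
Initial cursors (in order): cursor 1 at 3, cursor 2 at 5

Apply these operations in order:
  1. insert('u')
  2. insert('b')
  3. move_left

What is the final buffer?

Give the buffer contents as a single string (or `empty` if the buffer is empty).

Answer: uwjubqgubvxcly

Derivation:
After op 1 (insert('u')): buffer="uwjuqguvxcly" (len 12), cursors c1@4 c2@7, authorship ...1..2.....
After op 2 (insert('b')): buffer="uwjubqgubvxcly" (len 14), cursors c1@5 c2@9, authorship ...11..22.....
After op 3 (move_left): buffer="uwjubqgubvxcly" (len 14), cursors c1@4 c2@8, authorship ...11..22.....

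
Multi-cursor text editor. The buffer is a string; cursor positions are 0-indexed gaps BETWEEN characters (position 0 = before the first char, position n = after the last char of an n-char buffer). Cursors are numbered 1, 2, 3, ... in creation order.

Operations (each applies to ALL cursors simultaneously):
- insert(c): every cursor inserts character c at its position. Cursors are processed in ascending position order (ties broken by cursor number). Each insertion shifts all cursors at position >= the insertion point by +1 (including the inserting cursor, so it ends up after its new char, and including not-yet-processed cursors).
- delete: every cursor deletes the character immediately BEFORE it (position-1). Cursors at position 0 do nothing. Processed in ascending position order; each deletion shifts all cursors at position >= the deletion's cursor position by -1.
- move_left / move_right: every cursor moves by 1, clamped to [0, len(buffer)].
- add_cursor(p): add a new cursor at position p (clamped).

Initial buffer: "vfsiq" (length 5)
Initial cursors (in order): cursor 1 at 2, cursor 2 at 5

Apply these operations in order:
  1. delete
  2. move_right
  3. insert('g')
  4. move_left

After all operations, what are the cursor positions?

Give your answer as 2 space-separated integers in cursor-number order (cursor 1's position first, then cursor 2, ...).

After op 1 (delete): buffer="vsi" (len 3), cursors c1@1 c2@3, authorship ...
After op 2 (move_right): buffer="vsi" (len 3), cursors c1@2 c2@3, authorship ...
After op 3 (insert('g')): buffer="vsgig" (len 5), cursors c1@3 c2@5, authorship ..1.2
After op 4 (move_left): buffer="vsgig" (len 5), cursors c1@2 c2@4, authorship ..1.2

Answer: 2 4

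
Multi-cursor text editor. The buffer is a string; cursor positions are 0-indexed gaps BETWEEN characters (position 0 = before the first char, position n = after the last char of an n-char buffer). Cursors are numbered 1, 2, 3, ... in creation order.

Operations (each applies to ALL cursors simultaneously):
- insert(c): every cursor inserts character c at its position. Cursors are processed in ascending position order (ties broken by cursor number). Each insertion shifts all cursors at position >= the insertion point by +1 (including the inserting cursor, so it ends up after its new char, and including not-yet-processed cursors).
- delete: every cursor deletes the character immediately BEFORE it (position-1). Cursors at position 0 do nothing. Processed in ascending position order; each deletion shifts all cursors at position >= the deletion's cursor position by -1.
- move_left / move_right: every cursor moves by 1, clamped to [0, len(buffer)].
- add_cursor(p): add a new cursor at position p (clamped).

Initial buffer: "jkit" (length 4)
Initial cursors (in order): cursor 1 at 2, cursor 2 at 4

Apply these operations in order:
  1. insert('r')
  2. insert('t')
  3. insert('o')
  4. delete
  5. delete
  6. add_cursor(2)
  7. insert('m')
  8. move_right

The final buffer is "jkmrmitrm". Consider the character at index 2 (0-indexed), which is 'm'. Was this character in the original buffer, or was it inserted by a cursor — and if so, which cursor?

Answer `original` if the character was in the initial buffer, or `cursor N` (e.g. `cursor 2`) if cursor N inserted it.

Answer: cursor 3

Derivation:
After op 1 (insert('r')): buffer="jkritr" (len 6), cursors c1@3 c2@6, authorship ..1..2
After op 2 (insert('t')): buffer="jkrtitrt" (len 8), cursors c1@4 c2@8, authorship ..11..22
After op 3 (insert('o')): buffer="jkrtoitrto" (len 10), cursors c1@5 c2@10, authorship ..111..222
After op 4 (delete): buffer="jkrtitrt" (len 8), cursors c1@4 c2@8, authorship ..11..22
After op 5 (delete): buffer="jkritr" (len 6), cursors c1@3 c2@6, authorship ..1..2
After op 6 (add_cursor(2)): buffer="jkritr" (len 6), cursors c3@2 c1@3 c2@6, authorship ..1..2
After op 7 (insert('m')): buffer="jkmrmitrm" (len 9), cursors c3@3 c1@5 c2@9, authorship ..311..22
After op 8 (move_right): buffer="jkmrmitrm" (len 9), cursors c3@4 c1@6 c2@9, authorship ..311..22
Authorship (.=original, N=cursor N): . . 3 1 1 . . 2 2
Index 2: author = 3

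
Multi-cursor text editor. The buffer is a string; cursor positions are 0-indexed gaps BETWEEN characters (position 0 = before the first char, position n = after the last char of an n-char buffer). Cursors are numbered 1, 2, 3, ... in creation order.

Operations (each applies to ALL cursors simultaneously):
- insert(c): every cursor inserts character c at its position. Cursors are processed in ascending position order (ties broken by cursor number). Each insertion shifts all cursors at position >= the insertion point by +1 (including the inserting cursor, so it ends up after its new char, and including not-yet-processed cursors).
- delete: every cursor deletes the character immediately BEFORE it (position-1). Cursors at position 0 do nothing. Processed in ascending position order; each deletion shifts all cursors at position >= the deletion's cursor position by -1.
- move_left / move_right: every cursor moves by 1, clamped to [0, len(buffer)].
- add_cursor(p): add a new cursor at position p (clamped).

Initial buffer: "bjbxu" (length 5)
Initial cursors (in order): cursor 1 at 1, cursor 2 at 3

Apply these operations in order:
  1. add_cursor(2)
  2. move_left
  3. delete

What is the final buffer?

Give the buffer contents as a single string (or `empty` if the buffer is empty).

Answer: bxu

Derivation:
After op 1 (add_cursor(2)): buffer="bjbxu" (len 5), cursors c1@1 c3@2 c2@3, authorship .....
After op 2 (move_left): buffer="bjbxu" (len 5), cursors c1@0 c3@1 c2@2, authorship .....
After op 3 (delete): buffer="bxu" (len 3), cursors c1@0 c2@0 c3@0, authorship ...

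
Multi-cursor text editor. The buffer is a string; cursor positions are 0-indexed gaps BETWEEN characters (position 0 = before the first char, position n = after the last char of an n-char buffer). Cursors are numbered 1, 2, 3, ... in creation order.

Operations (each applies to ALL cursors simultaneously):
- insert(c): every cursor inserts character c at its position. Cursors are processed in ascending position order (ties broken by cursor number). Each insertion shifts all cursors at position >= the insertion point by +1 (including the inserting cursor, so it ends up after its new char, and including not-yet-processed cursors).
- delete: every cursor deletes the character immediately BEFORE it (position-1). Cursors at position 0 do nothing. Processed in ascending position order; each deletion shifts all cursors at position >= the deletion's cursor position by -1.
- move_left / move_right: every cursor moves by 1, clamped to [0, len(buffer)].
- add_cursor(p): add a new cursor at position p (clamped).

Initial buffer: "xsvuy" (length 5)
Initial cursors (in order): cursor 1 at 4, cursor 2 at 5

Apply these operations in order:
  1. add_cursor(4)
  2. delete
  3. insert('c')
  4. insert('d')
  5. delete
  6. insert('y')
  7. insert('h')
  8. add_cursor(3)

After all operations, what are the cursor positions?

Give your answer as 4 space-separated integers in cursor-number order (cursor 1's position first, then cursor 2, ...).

Answer: 11 11 11 3

Derivation:
After op 1 (add_cursor(4)): buffer="xsvuy" (len 5), cursors c1@4 c3@4 c2@5, authorship .....
After op 2 (delete): buffer="xs" (len 2), cursors c1@2 c2@2 c3@2, authorship ..
After op 3 (insert('c')): buffer="xsccc" (len 5), cursors c1@5 c2@5 c3@5, authorship ..123
After op 4 (insert('d')): buffer="xscccddd" (len 8), cursors c1@8 c2@8 c3@8, authorship ..123123
After op 5 (delete): buffer="xsccc" (len 5), cursors c1@5 c2@5 c3@5, authorship ..123
After op 6 (insert('y')): buffer="xscccyyy" (len 8), cursors c1@8 c2@8 c3@8, authorship ..123123
After op 7 (insert('h')): buffer="xscccyyyhhh" (len 11), cursors c1@11 c2@11 c3@11, authorship ..123123123
After op 8 (add_cursor(3)): buffer="xscccyyyhhh" (len 11), cursors c4@3 c1@11 c2@11 c3@11, authorship ..123123123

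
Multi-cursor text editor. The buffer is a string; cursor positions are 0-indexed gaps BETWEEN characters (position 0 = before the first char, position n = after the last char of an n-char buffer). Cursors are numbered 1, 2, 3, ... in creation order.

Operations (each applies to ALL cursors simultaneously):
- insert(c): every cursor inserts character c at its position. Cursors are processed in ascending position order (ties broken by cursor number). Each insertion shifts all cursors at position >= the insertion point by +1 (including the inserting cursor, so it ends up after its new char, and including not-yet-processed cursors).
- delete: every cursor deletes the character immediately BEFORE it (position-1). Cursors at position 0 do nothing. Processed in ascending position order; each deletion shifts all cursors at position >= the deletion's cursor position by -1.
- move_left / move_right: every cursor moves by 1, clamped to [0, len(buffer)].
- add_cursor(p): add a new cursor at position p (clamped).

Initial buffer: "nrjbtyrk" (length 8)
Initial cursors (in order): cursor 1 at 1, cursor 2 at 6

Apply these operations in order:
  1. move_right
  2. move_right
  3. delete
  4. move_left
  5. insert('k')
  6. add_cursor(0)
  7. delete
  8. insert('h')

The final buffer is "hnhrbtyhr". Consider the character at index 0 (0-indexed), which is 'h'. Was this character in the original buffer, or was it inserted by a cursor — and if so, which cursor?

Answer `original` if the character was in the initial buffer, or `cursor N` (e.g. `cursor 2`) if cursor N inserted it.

After op 1 (move_right): buffer="nrjbtyrk" (len 8), cursors c1@2 c2@7, authorship ........
After op 2 (move_right): buffer="nrjbtyrk" (len 8), cursors c1@3 c2@8, authorship ........
After op 3 (delete): buffer="nrbtyr" (len 6), cursors c1@2 c2@6, authorship ......
After op 4 (move_left): buffer="nrbtyr" (len 6), cursors c1@1 c2@5, authorship ......
After op 5 (insert('k')): buffer="nkrbtykr" (len 8), cursors c1@2 c2@7, authorship .1....2.
After op 6 (add_cursor(0)): buffer="nkrbtykr" (len 8), cursors c3@0 c1@2 c2@7, authorship .1....2.
After op 7 (delete): buffer="nrbtyr" (len 6), cursors c3@0 c1@1 c2@5, authorship ......
After op 8 (insert('h')): buffer="hnhrbtyhr" (len 9), cursors c3@1 c1@3 c2@8, authorship 3.1....2.
Authorship (.=original, N=cursor N): 3 . 1 . . . . 2 .
Index 0: author = 3

Answer: cursor 3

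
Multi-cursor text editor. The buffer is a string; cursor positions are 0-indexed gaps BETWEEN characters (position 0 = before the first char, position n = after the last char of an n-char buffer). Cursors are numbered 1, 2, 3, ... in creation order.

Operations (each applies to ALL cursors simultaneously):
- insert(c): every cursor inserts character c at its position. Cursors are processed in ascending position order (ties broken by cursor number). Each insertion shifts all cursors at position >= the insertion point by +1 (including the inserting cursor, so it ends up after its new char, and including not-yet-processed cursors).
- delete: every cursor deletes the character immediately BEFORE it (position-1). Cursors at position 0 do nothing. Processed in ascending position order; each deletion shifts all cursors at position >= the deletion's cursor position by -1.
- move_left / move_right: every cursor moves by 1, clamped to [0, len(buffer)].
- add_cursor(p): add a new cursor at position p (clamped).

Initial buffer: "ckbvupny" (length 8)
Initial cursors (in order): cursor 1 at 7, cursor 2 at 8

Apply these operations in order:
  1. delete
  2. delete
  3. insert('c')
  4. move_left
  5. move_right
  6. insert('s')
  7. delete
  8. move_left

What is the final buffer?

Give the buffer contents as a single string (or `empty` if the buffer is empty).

After op 1 (delete): buffer="ckbvup" (len 6), cursors c1@6 c2@6, authorship ......
After op 2 (delete): buffer="ckbv" (len 4), cursors c1@4 c2@4, authorship ....
After op 3 (insert('c')): buffer="ckbvcc" (len 6), cursors c1@6 c2@6, authorship ....12
After op 4 (move_left): buffer="ckbvcc" (len 6), cursors c1@5 c2@5, authorship ....12
After op 5 (move_right): buffer="ckbvcc" (len 6), cursors c1@6 c2@6, authorship ....12
After op 6 (insert('s')): buffer="ckbvccss" (len 8), cursors c1@8 c2@8, authorship ....1212
After op 7 (delete): buffer="ckbvcc" (len 6), cursors c1@6 c2@6, authorship ....12
After op 8 (move_left): buffer="ckbvcc" (len 6), cursors c1@5 c2@5, authorship ....12

Answer: ckbvcc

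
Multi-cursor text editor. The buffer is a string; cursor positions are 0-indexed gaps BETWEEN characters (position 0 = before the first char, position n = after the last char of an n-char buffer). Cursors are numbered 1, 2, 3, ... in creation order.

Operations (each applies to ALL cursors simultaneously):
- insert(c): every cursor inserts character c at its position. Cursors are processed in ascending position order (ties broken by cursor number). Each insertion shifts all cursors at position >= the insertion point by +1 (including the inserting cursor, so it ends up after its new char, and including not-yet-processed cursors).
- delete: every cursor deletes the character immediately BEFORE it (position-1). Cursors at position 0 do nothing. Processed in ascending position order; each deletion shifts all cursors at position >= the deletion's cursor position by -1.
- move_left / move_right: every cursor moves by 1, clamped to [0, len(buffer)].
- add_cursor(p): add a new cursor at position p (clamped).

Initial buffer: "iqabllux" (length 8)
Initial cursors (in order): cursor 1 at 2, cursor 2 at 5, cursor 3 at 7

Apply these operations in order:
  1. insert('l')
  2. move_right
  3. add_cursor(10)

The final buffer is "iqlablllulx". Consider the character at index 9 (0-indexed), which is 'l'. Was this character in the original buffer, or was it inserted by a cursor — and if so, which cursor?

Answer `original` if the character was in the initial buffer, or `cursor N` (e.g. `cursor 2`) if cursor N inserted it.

Answer: cursor 3

Derivation:
After op 1 (insert('l')): buffer="iqlablllulx" (len 11), cursors c1@3 c2@7 c3@10, authorship ..1...2..3.
After op 2 (move_right): buffer="iqlablllulx" (len 11), cursors c1@4 c2@8 c3@11, authorship ..1...2..3.
After op 3 (add_cursor(10)): buffer="iqlablllulx" (len 11), cursors c1@4 c2@8 c4@10 c3@11, authorship ..1...2..3.
Authorship (.=original, N=cursor N): . . 1 . . . 2 . . 3 .
Index 9: author = 3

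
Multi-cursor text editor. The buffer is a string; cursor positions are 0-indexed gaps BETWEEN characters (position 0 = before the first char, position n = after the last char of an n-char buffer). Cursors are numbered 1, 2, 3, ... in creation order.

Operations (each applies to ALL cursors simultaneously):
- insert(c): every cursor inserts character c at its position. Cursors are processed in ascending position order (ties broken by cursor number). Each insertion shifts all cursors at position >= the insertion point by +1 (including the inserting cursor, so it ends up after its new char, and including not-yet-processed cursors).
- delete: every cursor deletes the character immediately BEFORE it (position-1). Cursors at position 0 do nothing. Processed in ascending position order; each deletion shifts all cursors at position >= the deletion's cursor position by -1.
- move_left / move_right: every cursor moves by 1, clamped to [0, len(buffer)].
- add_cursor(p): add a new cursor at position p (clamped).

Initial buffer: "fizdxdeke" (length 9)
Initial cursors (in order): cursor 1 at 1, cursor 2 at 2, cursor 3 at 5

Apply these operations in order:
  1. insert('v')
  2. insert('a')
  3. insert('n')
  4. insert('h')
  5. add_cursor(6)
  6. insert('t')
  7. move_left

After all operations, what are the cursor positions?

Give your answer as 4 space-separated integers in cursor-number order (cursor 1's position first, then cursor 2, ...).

Answer: 5 12 20 7

Derivation:
After op 1 (insert('v')): buffer="fvivzdxvdeke" (len 12), cursors c1@2 c2@4 c3@8, authorship .1.2...3....
After op 2 (insert('a')): buffer="fvaivazdxvadeke" (len 15), cursors c1@3 c2@6 c3@11, authorship .11.22...33....
After op 3 (insert('n')): buffer="fvanivanzdxvandeke" (len 18), cursors c1@4 c2@8 c3@14, authorship .111.222...333....
After op 4 (insert('h')): buffer="fvanhivanhzdxvanhdeke" (len 21), cursors c1@5 c2@10 c3@17, authorship .1111.2222...3333....
After op 5 (add_cursor(6)): buffer="fvanhivanhzdxvanhdeke" (len 21), cursors c1@5 c4@6 c2@10 c3@17, authorship .1111.2222...3333....
After op 6 (insert('t')): buffer="fvanhtitvanhtzdxvanhtdeke" (len 25), cursors c1@6 c4@8 c2@13 c3@21, authorship .11111.422222...33333....
After op 7 (move_left): buffer="fvanhtitvanhtzdxvanhtdeke" (len 25), cursors c1@5 c4@7 c2@12 c3@20, authorship .11111.422222...33333....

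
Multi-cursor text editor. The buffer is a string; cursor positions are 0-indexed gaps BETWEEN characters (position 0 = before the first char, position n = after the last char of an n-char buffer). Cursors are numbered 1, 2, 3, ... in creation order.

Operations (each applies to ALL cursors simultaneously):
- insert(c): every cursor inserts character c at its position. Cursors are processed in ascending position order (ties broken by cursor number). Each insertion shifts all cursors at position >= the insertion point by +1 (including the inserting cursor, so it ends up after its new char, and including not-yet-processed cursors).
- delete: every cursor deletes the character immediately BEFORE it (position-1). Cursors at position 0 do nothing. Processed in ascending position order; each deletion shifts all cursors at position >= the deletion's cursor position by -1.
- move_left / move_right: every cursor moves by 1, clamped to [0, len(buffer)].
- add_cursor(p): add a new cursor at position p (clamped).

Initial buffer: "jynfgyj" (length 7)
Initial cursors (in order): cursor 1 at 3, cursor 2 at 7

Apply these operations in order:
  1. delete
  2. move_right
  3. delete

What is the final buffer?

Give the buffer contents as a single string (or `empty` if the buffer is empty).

After op 1 (delete): buffer="jyfgy" (len 5), cursors c1@2 c2@5, authorship .....
After op 2 (move_right): buffer="jyfgy" (len 5), cursors c1@3 c2@5, authorship .....
After op 3 (delete): buffer="jyg" (len 3), cursors c1@2 c2@3, authorship ...

Answer: jyg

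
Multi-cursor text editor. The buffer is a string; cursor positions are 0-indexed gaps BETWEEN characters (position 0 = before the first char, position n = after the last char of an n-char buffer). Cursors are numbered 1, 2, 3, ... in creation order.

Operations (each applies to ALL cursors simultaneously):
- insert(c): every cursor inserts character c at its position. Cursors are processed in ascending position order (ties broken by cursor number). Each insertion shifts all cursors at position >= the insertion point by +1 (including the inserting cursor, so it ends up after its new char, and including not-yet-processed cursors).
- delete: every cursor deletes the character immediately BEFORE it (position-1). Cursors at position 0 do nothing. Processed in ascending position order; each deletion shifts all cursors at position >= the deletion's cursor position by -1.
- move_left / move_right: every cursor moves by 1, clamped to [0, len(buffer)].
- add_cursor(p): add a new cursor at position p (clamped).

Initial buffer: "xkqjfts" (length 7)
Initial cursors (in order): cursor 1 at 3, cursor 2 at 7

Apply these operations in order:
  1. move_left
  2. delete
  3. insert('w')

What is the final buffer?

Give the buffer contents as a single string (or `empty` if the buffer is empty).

After op 1 (move_left): buffer="xkqjfts" (len 7), cursors c1@2 c2@6, authorship .......
After op 2 (delete): buffer="xqjfs" (len 5), cursors c1@1 c2@4, authorship .....
After op 3 (insert('w')): buffer="xwqjfws" (len 7), cursors c1@2 c2@6, authorship .1...2.

Answer: xwqjfws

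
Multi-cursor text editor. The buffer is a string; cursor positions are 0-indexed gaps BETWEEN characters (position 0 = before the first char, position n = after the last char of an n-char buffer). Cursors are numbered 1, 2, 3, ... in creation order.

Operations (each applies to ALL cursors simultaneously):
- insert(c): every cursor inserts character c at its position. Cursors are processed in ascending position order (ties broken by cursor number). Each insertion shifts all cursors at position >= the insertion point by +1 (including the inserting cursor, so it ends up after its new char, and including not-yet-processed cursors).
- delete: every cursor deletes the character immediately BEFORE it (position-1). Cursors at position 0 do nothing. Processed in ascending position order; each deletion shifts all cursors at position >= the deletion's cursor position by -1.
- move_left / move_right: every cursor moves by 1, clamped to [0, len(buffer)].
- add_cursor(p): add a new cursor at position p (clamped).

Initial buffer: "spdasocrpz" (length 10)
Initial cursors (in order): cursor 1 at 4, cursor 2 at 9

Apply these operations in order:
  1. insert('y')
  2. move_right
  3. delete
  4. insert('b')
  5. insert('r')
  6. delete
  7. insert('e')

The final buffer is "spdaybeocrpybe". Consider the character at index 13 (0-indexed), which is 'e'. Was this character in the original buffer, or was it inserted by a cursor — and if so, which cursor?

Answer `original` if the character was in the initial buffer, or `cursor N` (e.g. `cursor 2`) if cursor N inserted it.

After op 1 (insert('y')): buffer="spdaysocrpyz" (len 12), cursors c1@5 c2@11, authorship ....1.....2.
After op 2 (move_right): buffer="spdaysocrpyz" (len 12), cursors c1@6 c2@12, authorship ....1.....2.
After op 3 (delete): buffer="spdayocrpy" (len 10), cursors c1@5 c2@10, authorship ....1....2
After op 4 (insert('b')): buffer="spdaybocrpyb" (len 12), cursors c1@6 c2@12, authorship ....11....22
After op 5 (insert('r')): buffer="spdaybrocrpybr" (len 14), cursors c1@7 c2@14, authorship ....111....222
After op 6 (delete): buffer="spdaybocrpyb" (len 12), cursors c1@6 c2@12, authorship ....11....22
After op 7 (insert('e')): buffer="spdaybeocrpybe" (len 14), cursors c1@7 c2@14, authorship ....111....222
Authorship (.=original, N=cursor N): . . . . 1 1 1 . . . . 2 2 2
Index 13: author = 2

Answer: cursor 2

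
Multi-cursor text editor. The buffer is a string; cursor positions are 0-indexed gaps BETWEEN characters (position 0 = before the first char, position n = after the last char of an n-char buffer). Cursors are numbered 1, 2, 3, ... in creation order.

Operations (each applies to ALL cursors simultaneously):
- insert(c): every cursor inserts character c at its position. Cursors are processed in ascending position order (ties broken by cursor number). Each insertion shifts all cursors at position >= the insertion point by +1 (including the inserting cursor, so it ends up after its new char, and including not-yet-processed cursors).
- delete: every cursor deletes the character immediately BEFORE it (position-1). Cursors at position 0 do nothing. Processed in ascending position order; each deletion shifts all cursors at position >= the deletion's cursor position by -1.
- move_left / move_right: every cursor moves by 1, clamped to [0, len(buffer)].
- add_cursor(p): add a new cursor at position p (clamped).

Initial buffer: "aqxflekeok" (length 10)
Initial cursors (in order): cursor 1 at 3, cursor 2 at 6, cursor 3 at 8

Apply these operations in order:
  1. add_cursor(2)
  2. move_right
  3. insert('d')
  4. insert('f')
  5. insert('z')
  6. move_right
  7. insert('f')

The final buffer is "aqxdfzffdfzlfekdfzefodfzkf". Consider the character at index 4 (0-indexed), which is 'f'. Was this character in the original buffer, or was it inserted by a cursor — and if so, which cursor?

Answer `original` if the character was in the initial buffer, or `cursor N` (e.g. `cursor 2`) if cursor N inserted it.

Answer: cursor 4

Derivation:
After op 1 (add_cursor(2)): buffer="aqxflekeok" (len 10), cursors c4@2 c1@3 c2@6 c3@8, authorship ..........
After op 2 (move_right): buffer="aqxflekeok" (len 10), cursors c4@3 c1@4 c2@7 c3@9, authorship ..........
After op 3 (insert('d')): buffer="aqxdfdlekdeodk" (len 14), cursors c4@4 c1@6 c2@10 c3@13, authorship ...4.1...2..3.
After op 4 (insert('f')): buffer="aqxdffdflekdfeodfk" (len 18), cursors c4@5 c1@8 c2@13 c3@17, authorship ...44.11...22..33.
After op 5 (insert('z')): buffer="aqxdfzfdfzlekdfzeodfzk" (len 22), cursors c4@6 c1@10 c2@16 c3@21, authorship ...444.111...222..333.
After op 6 (move_right): buffer="aqxdfzfdfzlekdfzeodfzk" (len 22), cursors c4@7 c1@11 c2@17 c3@22, authorship ...444.111...222..333.
After op 7 (insert('f')): buffer="aqxdfzffdfzlfekdfzefodfzkf" (len 26), cursors c4@8 c1@13 c2@20 c3@26, authorship ...444.4111.1..222.2.333.3
Authorship (.=original, N=cursor N): . . . 4 4 4 . 4 1 1 1 . 1 . . 2 2 2 . 2 . 3 3 3 . 3
Index 4: author = 4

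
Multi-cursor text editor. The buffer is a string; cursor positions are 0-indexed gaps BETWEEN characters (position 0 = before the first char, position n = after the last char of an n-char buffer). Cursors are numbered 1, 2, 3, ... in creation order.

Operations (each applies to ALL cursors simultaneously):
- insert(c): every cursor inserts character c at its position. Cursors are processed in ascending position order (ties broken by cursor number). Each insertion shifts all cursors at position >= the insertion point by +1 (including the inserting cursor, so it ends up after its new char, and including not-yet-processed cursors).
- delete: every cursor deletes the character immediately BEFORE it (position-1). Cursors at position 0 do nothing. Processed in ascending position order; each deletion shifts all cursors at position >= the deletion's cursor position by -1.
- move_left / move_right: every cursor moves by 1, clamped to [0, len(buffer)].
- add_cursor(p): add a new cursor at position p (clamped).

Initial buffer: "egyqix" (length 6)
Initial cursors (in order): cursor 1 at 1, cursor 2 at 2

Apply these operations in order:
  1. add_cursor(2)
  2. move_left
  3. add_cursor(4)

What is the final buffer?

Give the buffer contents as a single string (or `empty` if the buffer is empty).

After op 1 (add_cursor(2)): buffer="egyqix" (len 6), cursors c1@1 c2@2 c3@2, authorship ......
After op 2 (move_left): buffer="egyqix" (len 6), cursors c1@0 c2@1 c3@1, authorship ......
After op 3 (add_cursor(4)): buffer="egyqix" (len 6), cursors c1@0 c2@1 c3@1 c4@4, authorship ......

Answer: egyqix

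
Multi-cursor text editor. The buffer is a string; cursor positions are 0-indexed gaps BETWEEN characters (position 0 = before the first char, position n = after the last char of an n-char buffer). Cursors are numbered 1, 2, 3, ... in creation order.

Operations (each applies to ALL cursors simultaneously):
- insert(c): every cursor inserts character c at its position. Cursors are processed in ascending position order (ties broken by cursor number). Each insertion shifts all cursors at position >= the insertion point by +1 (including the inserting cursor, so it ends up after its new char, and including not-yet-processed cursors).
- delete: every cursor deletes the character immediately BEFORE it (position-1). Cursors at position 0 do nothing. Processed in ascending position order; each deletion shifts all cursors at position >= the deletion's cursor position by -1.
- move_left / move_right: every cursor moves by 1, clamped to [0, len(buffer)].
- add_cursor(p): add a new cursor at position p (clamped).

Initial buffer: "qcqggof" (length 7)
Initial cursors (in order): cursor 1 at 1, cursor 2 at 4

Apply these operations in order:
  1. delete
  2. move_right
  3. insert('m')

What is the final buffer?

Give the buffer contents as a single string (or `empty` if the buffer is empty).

After op 1 (delete): buffer="cqgof" (len 5), cursors c1@0 c2@2, authorship .....
After op 2 (move_right): buffer="cqgof" (len 5), cursors c1@1 c2@3, authorship .....
After op 3 (insert('m')): buffer="cmqgmof" (len 7), cursors c1@2 c2@5, authorship .1..2..

Answer: cmqgmof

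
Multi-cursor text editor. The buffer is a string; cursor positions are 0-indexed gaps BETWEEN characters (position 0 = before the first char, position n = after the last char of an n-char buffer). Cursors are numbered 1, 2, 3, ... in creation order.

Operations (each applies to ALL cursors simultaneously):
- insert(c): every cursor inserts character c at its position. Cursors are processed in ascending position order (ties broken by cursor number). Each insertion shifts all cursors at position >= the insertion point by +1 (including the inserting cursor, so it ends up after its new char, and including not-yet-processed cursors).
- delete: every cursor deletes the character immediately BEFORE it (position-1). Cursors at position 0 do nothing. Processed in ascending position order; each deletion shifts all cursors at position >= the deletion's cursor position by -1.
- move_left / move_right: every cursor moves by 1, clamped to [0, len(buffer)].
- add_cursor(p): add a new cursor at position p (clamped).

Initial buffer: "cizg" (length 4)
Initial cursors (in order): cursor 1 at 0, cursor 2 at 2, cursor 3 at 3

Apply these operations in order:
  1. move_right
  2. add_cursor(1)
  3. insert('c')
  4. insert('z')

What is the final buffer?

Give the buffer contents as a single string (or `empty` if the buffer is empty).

After op 1 (move_right): buffer="cizg" (len 4), cursors c1@1 c2@3 c3@4, authorship ....
After op 2 (add_cursor(1)): buffer="cizg" (len 4), cursors c1@1 c4@1 c2@3 c3@4, authorship ....
After op 3 (insert('c')): buffer="cccizcgc" (len 8), cursors c1@3 c4@3 c2@6 c3@8, authorship .14..2.3
After op 4 (insert('z')): buffer="ccczzizczgcz" (len 12), cursors c1@5 c4@5 c2@9 c3@12, authorship .1414..22.33

Answer: ccczzizczgcz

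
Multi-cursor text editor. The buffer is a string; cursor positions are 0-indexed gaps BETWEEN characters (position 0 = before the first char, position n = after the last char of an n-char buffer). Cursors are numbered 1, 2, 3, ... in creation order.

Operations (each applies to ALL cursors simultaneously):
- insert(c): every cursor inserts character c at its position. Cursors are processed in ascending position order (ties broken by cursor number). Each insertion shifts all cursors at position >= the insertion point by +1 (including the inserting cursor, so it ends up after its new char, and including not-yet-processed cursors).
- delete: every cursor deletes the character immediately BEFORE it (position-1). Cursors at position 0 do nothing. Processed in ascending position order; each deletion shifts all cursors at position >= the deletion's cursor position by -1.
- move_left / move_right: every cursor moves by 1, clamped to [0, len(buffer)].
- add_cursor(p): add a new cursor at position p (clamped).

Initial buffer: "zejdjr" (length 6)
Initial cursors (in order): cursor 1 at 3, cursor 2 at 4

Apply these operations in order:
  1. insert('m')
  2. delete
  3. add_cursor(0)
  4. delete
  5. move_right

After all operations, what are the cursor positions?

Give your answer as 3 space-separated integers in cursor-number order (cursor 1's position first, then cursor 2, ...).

Answer: 3 3 1

Derivation:
After op 1 (insert('m')): buffer="zejmdmjr" (len 8), cursors c1@4 c2@6, authorship ...1.2..
After op 2 (delete): buffer="zejdjr" (len 6), cursors c1@3 c2@4, authorship ......
After op 3 (add_cursor(0)): buffer="zejdjr" (len 6), cursors c3@0 c1@3 c2@4, authorship ......
After op 4 (delete): buffer="zejr" (len 4), cursors c3@0 c1@2 c2@2, authorship ....
After op 5 (move_right): buffer="zejr" (len 4), cursors c3@1 c1@3 c2@3, authorship ....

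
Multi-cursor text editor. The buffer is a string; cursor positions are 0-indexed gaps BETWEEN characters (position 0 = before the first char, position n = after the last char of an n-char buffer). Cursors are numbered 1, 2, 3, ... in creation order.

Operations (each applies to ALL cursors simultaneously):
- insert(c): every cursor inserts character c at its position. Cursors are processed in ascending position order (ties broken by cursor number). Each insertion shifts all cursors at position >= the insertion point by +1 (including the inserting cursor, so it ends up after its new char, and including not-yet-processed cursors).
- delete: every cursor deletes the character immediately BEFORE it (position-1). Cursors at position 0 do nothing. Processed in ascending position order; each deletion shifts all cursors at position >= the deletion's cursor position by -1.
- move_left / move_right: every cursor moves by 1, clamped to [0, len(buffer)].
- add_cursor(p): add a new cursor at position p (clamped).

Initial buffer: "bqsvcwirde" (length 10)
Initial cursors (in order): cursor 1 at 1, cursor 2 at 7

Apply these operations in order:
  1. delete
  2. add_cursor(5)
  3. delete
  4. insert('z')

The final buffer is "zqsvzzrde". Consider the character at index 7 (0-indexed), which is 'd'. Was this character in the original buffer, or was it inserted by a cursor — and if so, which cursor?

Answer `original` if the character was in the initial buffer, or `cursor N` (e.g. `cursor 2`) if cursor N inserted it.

Answer: original

Derivation:
After op 1 (delete): buffer="qsvcwrde" (len 8), cursors c1@0 c2@5, authorship ........
After op 2 (add_cursor(5)): buffer="qsvcwrde" (len 8), cursors c1@0 c2@5 c3@5, authorship ........
After op 3 (delete): buffer="qsvrde" (len 6), cursors c1@0 c2@3 c3@3, authorship ......
After op 4 (insert('z')): buffer="zqsvzzrde" (len 9), cursors c1@1 c2@6 c3@6, authorship 1...23...
Authorship (.=original, N=cursor N): 1 . . . 2 3 . . .
Index 7: author = original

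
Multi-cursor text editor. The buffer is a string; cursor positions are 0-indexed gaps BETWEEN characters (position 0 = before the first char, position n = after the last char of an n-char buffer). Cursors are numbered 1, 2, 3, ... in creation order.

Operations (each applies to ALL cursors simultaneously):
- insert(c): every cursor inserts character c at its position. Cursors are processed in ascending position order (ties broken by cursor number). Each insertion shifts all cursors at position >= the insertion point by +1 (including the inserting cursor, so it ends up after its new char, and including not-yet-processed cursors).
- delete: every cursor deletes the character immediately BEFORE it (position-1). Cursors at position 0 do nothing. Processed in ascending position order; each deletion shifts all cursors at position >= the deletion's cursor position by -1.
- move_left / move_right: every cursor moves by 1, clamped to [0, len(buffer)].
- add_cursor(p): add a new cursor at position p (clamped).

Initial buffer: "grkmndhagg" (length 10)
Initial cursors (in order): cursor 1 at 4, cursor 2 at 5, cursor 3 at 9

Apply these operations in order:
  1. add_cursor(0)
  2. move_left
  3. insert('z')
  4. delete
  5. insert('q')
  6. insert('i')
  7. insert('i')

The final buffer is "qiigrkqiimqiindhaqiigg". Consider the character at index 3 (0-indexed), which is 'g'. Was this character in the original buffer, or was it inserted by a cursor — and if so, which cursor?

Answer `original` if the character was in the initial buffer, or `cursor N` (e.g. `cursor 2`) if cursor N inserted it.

Answer: original

Derivation:
After op 1 (add_cursor(0)): buffer="grkmndhagg" (len 10), cursors c4@0 c1@4 c2@5 c3@9, authorship ..........
After op 2 (move_left): buffer="grkmndhagg" (len 10), cursors c4@0 c1@3 c2@4 c3@8, authorship ..........
After op 3 (insert('z')): buffer="zgrkzmzndhazgg" (len 14), cursors c4@1 c1@5 c2@7 c3@12, authorship 4...1.2....3..
After op 4 (delete): buffer="grkmndhagg" (len 10), cursors c4@0 c1@3 c2@4 c3@8, authorship ..........
After op 5 (insert('q')): buffer="qgrkqmqndhaqgg" (len 14), cursors c4@1 c1@5 c2@7 c3@12, authorship 4...1.2....3..
After op 6 (insert('i')): buffer="qigrkqimqindhaqigg" (len 18), cursors c4@2 c1@7 c2@10 c3@16, authorship 44...11.22....33..
After op 7 (insert('i')): buffer="qiigrkqiimqiindhaqiigg" (len 22), cursors c4@3 c1@9 c2@13 c3@20, authorship 444...111.222....333..
Authorship (.=original, N=cursor N): 4 4 4 . . . 1 1 1 . 2 2 2 . . . . 3 3 3 . .
Index 3: author = original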